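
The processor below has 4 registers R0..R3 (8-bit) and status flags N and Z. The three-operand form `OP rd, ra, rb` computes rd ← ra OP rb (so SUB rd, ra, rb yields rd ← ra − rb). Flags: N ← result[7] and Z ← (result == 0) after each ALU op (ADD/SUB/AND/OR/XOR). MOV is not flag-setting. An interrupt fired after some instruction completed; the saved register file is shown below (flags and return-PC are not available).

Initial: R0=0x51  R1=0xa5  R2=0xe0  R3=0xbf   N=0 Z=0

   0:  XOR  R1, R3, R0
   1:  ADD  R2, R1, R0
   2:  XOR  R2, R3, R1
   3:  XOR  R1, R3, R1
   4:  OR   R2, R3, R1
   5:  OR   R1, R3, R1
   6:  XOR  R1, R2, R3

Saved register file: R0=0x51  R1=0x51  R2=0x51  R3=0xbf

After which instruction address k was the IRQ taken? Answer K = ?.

K = 3

after  0: R0=0x51 R1=0xee R2=0xe0 R3=0xbf  N=1 Z=0
after  1: R0=0x51 R1=0xee R2=0x3f R3=0xbf  N=0 Z=0
after  2: R0=0x51 R1=0xee R2=0x51 R3=0xbf  N=0 Z=0
after  3: R0=0x51 R1=0x51 R2=0x51 R3=0xbf  N=0 Z=0
-- IRQ taken; context saved, return-PC = 4 --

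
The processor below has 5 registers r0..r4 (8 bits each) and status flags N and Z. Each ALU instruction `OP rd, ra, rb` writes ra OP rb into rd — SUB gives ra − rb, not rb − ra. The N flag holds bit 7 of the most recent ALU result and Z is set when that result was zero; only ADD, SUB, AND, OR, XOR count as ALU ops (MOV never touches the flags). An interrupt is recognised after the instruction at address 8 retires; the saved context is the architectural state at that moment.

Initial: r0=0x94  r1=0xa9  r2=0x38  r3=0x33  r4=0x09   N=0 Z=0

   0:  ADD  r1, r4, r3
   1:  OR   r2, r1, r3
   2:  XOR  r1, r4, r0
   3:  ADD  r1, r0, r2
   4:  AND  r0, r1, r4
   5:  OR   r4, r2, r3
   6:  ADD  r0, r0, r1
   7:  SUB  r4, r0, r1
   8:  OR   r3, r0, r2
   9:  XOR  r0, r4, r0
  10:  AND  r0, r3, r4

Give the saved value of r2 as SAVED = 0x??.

SAVED = 0x3f

after  0: r0=0x94 r1=0x3c r2=0x38 r3=0x33 r4=0x09  N=0 Z=0
after  1: r0=0x94 r1=0x3c r2=0x3f r3=0x33 r4=0x09  N=0 Z=0
after  2: r0=0x94 r1=0x9d r2=0x3f r3=0x33 r4=0x09  N=1 Z=0
after  3: r0=0x94 r1=0xd3 r2=0x3f r3=0x33 r4=0x09  N=1 Z=0
after  4: r0=0x01 r1=0xd3 r2=0x3f r3=0x33 r4=0x09  N=0 Z=0
after  5: r0=0x01 r1=0xd3 r2=0x3f r3=0x33 r4=0x3f  N=0 Z=0
after  6: r0=0xd4 r1=0xd3 r2=0x3f r3=0x33 r4=0x3f  N=1 Z=0
after  7: r0=0xd4 r1=0xd3 r2=0x3f r3=0x33 r4=0x01  N=0 Z=0
after  8: r0=0xd4 r1=0xd3 r2=0x3f r3=0xff r4=0x01  N=1 Z=0
-- IRQ taken; context saved, return-PC = 9 --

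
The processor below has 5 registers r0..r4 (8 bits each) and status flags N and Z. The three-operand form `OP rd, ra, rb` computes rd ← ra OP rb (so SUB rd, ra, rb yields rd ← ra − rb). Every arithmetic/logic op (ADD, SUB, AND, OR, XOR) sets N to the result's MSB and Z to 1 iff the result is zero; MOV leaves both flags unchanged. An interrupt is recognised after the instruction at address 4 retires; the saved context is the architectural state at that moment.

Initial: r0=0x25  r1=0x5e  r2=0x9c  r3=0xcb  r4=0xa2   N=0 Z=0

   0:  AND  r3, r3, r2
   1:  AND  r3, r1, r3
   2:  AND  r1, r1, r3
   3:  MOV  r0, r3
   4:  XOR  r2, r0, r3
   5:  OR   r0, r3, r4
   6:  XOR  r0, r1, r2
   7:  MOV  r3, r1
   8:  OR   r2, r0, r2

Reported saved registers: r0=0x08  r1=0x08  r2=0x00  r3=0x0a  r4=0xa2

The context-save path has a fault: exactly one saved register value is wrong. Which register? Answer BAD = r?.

BAD = r3

after  0: r0=0x25 r1=0x5e r2=0x9c r3=0x88 r4=0xa2  N=1 Z=0
after  1: r0=0x25 r1=0x5e r2=0x9c r3=0x08 r4=0xa2  N=0 Z=0
after  2: r0=0x25 r1=0x08 r2=0x9c r3=0x08 r4=0xa2  N=0 Z=0
after  3: r0=0x08 r1=0x08 r2=0x9c r3=0x08 r4=0xa2  N=0 Z=0
after  4: r0=0x08 r1=0x08 r2=0x00 r3=0x08 r4=0xa2  N=0 Z=1
-- IRQ taken; context saved, return-PC = 5 --
mismatch: r3: reported 0x0a vs actual 0x08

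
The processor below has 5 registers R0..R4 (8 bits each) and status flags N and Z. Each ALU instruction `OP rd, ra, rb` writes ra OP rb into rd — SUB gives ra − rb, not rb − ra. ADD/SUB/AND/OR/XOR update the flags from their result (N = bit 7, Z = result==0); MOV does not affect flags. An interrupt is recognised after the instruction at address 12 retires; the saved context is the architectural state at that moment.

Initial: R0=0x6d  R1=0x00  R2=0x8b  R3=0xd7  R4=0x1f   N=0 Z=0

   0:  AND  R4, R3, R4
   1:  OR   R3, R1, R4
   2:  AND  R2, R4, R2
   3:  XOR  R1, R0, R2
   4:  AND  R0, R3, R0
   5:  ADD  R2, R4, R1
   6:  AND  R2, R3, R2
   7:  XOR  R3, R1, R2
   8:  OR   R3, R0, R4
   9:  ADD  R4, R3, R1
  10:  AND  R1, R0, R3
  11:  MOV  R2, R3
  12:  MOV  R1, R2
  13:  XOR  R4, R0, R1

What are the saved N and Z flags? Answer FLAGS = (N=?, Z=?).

FLAGS = (N=0, Z=0)

after  0: R0=0x6d R1=0x00 R2=0x8b R3=0xd7 R4=0x17  N=0 Z=0
after  1: R0=0x6d R1=0x00 R2=0x8b R3=0x17 R4=0x17  N=0 Z=0
after  2: R0=0x6d R1=0x00 R2=0x03 R3=0x17 R4=0x17  N=0 Z=0
after  3: R0=0x6d R1=0x6e R2=0x03 R3=0x17 R4=0x17  N=0 Z=0
after  4: R0=0x05 R1=0x6e R2=0x03 R3=0x17 R4=0x17  N=0 Z=0
after  5: R0=0x05 R1=0x6e R2=0x85 R3=0x17 R4=0x17  N=1 Z=0
after  6: R0=0x05 R1=0x6e R2=0x05 R3=0x17 R4=0x17  N=0 Z=0
after  7: R0=0x05 R1=0x6e R2=0x05 R3=0x6b R4=0x17  N=0 Z=0
after  8: R0=0x05 R1=0x6e R2=0x05 R3=0x17 R4=0x17  N=0 Z=0
after  9: R0=0x05 R1=0x6e R2=0x05 R3=0x17 R4=0x85  N=1 Z=0
after 10: R0=0x05 R1=0x05 R2=0x05 R3=0x17 R4=0x85  N=0 Z=0
after 11: R0=0x05 R1=0x05 R2=0x17 R3=0x17 R4=0x85  N=0 Z=0
after 12: R0=0x05 R1=0x17 R2=0x17 R3=0x17 R4=0x85  N=0 Z=0
-- IRQ taken; context saved, return-PC = 13 --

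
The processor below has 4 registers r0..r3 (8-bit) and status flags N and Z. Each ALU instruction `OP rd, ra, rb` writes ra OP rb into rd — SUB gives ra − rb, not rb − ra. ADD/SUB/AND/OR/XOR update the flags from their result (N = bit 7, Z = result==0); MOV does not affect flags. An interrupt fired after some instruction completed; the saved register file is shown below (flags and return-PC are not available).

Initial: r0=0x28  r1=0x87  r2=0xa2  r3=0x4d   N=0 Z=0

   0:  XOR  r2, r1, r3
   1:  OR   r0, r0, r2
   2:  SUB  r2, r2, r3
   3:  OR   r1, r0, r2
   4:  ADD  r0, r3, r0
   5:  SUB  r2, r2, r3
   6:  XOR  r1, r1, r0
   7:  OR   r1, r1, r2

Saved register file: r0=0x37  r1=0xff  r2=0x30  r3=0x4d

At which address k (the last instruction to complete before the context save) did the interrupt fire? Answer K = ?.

after  0: r0=0x28 r1=0x87 r2=0xca r3=0x4d  N=1 Z=0
after  1: r0=0xea r1=0x87 r2=0xca r3=0x4d  N=1 Z=0
after  2: r0=0xea r1=0x87 r2=0x7d r3=0x4d  N=0 Z=0
after  3: r0=0xea r1=0xff r2=0x7d r3=0x4d  N=1 Z=0
after  4: r0=0x37 r1=0xff r2=0x7d r3=0x4d  N=0 Z=0
after  5: r0=0x37 r1=0xff r2=0x30 r3=0x4d  N=0 Z=0
-- IRQ taken; context saved, return-PC = 6 --

K = 5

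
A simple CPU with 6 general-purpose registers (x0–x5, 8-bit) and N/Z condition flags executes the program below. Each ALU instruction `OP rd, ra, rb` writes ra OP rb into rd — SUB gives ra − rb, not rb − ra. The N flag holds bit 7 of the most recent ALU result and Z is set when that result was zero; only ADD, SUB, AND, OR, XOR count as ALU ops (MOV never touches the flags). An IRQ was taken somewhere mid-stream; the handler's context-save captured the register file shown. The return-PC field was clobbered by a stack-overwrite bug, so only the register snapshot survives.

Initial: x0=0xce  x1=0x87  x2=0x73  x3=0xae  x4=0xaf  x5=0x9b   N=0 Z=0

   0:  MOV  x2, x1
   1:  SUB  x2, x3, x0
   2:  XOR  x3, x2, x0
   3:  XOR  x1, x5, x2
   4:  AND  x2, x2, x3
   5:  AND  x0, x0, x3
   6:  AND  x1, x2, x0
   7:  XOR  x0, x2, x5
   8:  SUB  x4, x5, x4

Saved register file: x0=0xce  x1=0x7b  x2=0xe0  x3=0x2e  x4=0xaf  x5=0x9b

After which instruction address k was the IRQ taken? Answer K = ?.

K = 3

after  0: x0=0xce x1=0x87 x2=0x87 x3=0xae x4=0xaf x5=0x9b  N=0 Z=0
after  1: x0=0xce x1=0x87 x2=0xe0 x3=0xae x4=0xaf x5=0x9b  N=1 Z=0
after  2: x0=0xce x1=0x87 x2=0xe0 x3=0x2e x4=0xaf x5=0x9b  N=0 Z=0
after  3: x0=0xce x1=0x7b x2=0xe0 x3=0x2e x4=0xaf x5=0x9b  N=0 Z=0
-- IRQ taken; context saved, return-PC = 4 --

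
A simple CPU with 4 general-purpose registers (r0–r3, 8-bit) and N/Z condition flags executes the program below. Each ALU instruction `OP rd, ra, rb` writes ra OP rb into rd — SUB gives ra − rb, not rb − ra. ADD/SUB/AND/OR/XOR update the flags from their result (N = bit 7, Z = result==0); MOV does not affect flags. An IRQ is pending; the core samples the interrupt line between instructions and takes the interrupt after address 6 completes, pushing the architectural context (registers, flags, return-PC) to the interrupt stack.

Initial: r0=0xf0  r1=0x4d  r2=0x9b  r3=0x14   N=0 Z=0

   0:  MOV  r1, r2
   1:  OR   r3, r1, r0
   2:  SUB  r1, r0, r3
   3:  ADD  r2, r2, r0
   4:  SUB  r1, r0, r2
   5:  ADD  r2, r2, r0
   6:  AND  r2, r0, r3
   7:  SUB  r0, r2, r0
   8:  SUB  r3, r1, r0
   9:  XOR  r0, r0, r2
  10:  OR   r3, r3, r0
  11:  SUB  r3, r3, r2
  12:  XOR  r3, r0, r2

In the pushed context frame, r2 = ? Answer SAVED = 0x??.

after  0: r0=0xf0 r1=0x9b r2=0x9b r3=0x14  N=0 Z=0
after  1: r0=0xf0 r1=0x9b r2=0x9b r3=0xfb  N=1 Z=0
after  2: r0=0xf0 r1=0xf5 r2=0x9b r3=0xfb  N=1 Z=0
after  3: r0=0xf0 r1=0xf5 r2=0x8b r3=0xfb  N=1 Z=0
after  4: r0=0xf0 r1=0x65 r2=0x8b r3=0xfb  N=0 Z=0
after  5: r0=0xf0 r1=0x65 r2=0x7b r3=0xfb  N=0 Z=0
after  6: r0=0xf0 r1=0x65 r2=0xf0 r3=0xfb  N=1 Z=0
-- IRQ taken; context saved, return-PC = 7 --

SAVED = 0xf0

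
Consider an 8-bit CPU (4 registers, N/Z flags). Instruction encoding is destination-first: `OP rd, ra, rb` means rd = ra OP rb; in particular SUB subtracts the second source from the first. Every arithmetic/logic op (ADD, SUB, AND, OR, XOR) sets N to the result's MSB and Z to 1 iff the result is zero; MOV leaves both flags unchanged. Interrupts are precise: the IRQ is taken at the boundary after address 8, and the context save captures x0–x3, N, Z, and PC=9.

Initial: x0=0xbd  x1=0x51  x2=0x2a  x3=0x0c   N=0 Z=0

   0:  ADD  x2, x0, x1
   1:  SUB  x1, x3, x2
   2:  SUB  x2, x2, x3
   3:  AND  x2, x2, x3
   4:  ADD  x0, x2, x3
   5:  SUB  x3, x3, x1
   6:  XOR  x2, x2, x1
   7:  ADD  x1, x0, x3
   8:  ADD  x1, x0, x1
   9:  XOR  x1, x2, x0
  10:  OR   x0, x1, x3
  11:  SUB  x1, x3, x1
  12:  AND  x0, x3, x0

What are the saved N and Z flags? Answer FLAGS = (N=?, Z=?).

after  0: x0=0xbd x1=0x51 x2=0x0e x3=0x0c  N=0 Z=0
after  1: x0=0xbd x1=0xfe x2=0x0e x3=0x0c  N=1 Z=0
after  2: x0=0xbd x1=0xfe x2=0x02 x3=0x0c  N=0 Z=0
after  3: x0=0xbd x1=0xfe x2=0x00 x3=0x0c  N=0 Z=1
after  4: x0=0x0c x1=0xfe x2=0x00 x3=0x0c  N=0 Z=0
after  5: x0=0x0c x1=0xfe x2=0x00 x3=0x0e  N=0 Z=0
after  6: x0=0x0c x1=0xfe x2=0xfe x3=0x0e  N=1 Z=0
after  7: x0=0x0c x1=0x1a x2=0xfe x3=0x0e  N=0 Z=0
after  8: x0=0x0c x1=0x26 x2=0xfe x3=0x0e  N=0 Z=0
-- IRQ taken; context saved, return-PC = 9 --

FLAGS = (N=0, Z=0)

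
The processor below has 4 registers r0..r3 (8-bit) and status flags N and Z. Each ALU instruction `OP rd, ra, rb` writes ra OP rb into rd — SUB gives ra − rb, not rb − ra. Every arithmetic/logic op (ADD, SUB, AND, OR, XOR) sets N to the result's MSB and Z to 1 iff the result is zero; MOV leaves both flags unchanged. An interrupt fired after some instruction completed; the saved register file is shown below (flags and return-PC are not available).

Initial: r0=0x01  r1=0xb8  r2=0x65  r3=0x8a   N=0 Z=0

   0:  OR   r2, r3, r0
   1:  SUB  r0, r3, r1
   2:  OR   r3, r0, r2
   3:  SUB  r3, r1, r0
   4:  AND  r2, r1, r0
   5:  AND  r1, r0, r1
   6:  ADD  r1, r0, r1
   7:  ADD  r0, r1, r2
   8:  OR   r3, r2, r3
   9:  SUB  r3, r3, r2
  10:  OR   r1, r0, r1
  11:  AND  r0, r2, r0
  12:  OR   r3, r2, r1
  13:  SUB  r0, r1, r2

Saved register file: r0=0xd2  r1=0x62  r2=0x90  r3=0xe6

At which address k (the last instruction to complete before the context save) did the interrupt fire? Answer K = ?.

after  0: r0=0x01 r1=0xb8 r2=0x8b r3=0x8a  N=1 Z=0
after  1: r0=0xd2 r1=0xb8 r2=0x8b r3=0x8a  N=1 Z=0
after  2: r0=0xd2 r1=0xb8 r2=0x8b r3=0xdb  N=1 Z=0
after  3: r0=0xd2 r1=0xb8 r2=0x8b r3=0xe6  N=1 Z=0
after  4: r0=0xd2 r1=0xb8 r2=0x90 r3=0xe6  N=1 Z=0
after  5: r0=0xd2 r1=0x90 r2=0x90 r3=0xe6  N=1 Z=0
after  6: r0=0xd2 r1=0x62 r2=0x90 r3=0xe6  N=0 Z=0
-- IRQ taken; context saved, return-PC = 7 --

K = 6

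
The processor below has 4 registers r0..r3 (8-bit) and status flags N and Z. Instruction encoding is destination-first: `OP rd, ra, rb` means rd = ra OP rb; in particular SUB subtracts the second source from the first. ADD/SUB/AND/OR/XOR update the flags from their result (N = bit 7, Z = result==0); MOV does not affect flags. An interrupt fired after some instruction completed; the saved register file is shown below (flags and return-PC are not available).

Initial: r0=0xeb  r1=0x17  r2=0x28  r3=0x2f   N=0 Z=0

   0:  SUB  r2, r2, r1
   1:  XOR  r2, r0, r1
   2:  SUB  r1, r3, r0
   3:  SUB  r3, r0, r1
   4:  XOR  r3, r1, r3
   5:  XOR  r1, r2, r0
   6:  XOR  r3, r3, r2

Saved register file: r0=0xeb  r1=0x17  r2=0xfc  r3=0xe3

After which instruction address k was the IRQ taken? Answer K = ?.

after  0: r0=0xeb r1=0x17 r2=0x11 r3=0x2f  N=0 Z=0
after  1: r0=0xeb r1=0x17 r2=0xfc r3=0x2f  N=1 Z=0
after  2: r0=0xeb r1=0x44 r2=0xfc r3=0x2f  N=0 Z=0
after  3: r0=0xeb r1=0x44 r2=0xfc r3=0xa7  N=1 Z=0
after  4: r0=0xeb r1=0x44 r2=0xfc r3=0xe3  N=1 Z=0
after  5: r0=0xeb r1=0x17 r2=0xfc r3=0xe3  N=0 Z=0
-- IRQ taken; context saved, return-PC = 6 --

K = 5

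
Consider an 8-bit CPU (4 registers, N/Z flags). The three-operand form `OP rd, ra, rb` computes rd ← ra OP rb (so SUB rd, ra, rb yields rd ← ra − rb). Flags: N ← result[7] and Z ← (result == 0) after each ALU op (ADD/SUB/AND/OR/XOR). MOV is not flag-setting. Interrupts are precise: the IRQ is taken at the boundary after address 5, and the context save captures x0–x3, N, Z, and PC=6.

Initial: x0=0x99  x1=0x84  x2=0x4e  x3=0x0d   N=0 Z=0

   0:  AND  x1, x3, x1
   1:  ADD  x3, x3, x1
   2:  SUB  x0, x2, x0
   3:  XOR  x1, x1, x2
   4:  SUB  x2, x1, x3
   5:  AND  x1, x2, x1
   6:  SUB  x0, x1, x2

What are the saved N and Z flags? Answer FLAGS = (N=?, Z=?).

after  0: x0=0x99 x1=0x04 x2=0x4e x3=0x0d  N=0 Z=0
after  1: x0=0x99 x1=0x04 x2=0x4e x3=0x11  N=0 Z=0
after  2: x0=0xb5 x1=0x04 x2=0x4e x3=0x11  N=1 Z=0
after  3: x0=0xb5 x1=0x4a x2=0x4e x3=0x11  N=0 Z=0
after  4: x0=0xb5 x1=0x4a x2=0x39 x3=0x11  N=0 Z=0
after  5: x0=0xb5 x1=0x08 x2=0x39 x3=0x11  N=0 Z=0
-- IRQ taken; context saved, return-PC = 6 --

FLAGS = (N=0, Z=0)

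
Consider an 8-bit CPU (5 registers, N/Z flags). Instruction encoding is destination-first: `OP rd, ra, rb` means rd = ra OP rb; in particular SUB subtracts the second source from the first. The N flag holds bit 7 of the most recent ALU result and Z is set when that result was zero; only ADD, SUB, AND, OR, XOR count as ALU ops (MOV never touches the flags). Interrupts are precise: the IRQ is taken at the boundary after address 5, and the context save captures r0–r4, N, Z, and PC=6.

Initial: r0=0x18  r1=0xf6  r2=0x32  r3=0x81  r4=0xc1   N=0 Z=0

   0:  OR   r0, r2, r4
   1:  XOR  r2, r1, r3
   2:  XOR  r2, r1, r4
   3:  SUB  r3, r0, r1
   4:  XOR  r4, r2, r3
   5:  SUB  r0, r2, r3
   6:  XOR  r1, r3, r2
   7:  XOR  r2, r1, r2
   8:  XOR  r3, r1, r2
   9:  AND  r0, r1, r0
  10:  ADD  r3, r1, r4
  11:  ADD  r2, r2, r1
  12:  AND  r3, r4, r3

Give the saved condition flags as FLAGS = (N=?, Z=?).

FLAGS = (N=0, Z=0)

after  0: r0=0xf3 r1=0xf6 r2=0x32 r3=0x81 r4=0xc1  N=1 Z=0
after  1: r0=0xf3 r1=0xf6 r2=0x77 r3=0x81 r4=0xc1  N=0 Z=0
after  2: r0=0xf3 r1=0xf6 r2=0x37 r3=0x81 r4=0xc1  N=0 Z=0
after  3: r0=0xf3 r1=0xf6 r2=0x37 r3=0xfd r4=0xc1  N=1 Z=0
after  4: r0=0xf3 r1=0xf6 r2=0x37 r3=0xfd r4=0xca  N=1 Z=0
after  5: r0=0x3a r1=0xf6 r2=0x37 r3=0xfd r4=0xca  N=0 Z=0
-- IRQ taken; context saved, return-PC = 6 --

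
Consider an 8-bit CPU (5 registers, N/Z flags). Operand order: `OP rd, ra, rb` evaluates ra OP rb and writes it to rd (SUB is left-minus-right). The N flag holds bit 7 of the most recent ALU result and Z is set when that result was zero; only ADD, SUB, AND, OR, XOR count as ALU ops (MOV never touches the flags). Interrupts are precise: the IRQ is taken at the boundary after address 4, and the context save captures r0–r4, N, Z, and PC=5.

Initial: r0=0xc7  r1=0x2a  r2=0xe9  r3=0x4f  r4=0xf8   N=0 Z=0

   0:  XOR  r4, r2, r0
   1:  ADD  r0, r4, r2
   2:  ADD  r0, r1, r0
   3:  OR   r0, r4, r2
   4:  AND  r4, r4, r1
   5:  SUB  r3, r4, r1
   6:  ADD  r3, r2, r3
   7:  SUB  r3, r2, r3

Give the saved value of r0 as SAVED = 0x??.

SAVED = 0xef

after  0: r0=0xc7 r1=0x2a r2=0xe9 r3=0x4f r4=0x2e  N=0 Z=0
after  1: r0=0x17 r1=0x2a r2=0xe9 r3=0x4f r4=0x2e  N=0 Z=0
after  2: r0=0x41 r1=0x2a r2=0xe9 r3=0x4f r4=0x2e  N=0 Z=0
after  3: r0=0xef r1=0x2a r2=0xe9 r3=0x4f r4=0x2e  N=1 Z=0
after  4: r0=0xef r1=0x2a r2=0xe9 r3=0x4f r4=0x2a  N=0 Z=0
-- IRQ taken; context saved, return-PC = 5 --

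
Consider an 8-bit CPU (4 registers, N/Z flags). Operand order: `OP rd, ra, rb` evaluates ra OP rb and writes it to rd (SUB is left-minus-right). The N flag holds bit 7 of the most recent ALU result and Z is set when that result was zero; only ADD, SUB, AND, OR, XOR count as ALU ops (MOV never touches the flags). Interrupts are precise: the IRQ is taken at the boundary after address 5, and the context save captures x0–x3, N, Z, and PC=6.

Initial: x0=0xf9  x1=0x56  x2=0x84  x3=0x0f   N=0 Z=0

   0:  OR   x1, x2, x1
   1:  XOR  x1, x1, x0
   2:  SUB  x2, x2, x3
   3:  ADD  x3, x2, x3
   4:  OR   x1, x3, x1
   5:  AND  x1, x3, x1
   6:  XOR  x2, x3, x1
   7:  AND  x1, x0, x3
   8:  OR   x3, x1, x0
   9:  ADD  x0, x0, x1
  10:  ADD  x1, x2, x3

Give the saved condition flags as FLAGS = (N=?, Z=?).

FLAGS = (N=1, Z=0)

after  0: x0=0xf9 x1=0xd6 x2=0x84 x3=0x0f  N=1 Z=0
after  1: x0=0xf9 x1=0x2f x2=0x84 x3=0x0f  N=0 Z=0
after  2: x0=0xf9 x1=0x2f x2=0x75 x3=0x0f  N=0 Z=0
after  3: x0=0xf9 x1=0x2f x2=0x75 x3=0x84  N=1 Z=0
after  4: x0=0xf9 x1=0xaf x2=0x75 x3=0x84  N=1 Z=0
after  5: x0=0xf9 x1=0x84 x2=0x75 x3=0x84  N=1 Z=0
-- IRQ taken; context saved, return-PC = 6 --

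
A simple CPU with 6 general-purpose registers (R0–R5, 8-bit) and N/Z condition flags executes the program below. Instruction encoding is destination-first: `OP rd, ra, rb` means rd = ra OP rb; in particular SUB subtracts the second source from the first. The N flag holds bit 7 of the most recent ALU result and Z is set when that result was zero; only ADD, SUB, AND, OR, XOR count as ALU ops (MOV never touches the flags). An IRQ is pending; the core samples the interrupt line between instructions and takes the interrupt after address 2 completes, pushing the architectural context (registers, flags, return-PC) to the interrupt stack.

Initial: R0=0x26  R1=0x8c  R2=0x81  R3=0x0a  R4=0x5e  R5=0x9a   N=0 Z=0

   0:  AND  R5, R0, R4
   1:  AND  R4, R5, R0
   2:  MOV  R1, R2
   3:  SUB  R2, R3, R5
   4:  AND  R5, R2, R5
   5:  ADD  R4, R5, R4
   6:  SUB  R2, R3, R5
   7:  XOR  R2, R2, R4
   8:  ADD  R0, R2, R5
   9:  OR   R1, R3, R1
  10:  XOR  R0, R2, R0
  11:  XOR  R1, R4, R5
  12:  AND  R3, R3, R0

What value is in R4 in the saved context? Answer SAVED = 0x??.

SAVED = 0x06

after  0: R0=0x26 R1=0x8c R2=0x81 R3=0x0a R4=0x5e R5=0x06  N=0 Z=0
after  1: R0=0x26 R1=0x8c R2=0x81 R3=0x0a R4=0x06 R5=0x06  N=0 Z=0
after  2: R0=0x26 R1=0x81 R2=0x81 R3=0x0a R4=0x06 R5=0x06  N=0 Z=0
-- IRQ taken; context saved, return-PC = 3 --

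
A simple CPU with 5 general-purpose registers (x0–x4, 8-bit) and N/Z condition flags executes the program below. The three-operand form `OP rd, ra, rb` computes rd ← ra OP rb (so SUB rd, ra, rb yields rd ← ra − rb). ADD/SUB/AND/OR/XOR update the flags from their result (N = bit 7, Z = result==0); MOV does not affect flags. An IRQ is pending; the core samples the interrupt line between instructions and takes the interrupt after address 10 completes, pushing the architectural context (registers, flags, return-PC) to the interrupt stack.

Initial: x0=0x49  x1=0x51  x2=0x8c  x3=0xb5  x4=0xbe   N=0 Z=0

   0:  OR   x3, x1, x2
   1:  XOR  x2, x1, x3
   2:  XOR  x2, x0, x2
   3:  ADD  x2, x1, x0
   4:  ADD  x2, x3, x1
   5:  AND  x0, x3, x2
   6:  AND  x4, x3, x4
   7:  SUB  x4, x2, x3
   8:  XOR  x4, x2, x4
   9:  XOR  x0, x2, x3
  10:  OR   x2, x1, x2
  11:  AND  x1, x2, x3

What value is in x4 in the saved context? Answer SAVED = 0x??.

SAVED = 0x7f

after  0: x0=0x49 x1=0x51 x2=0x8c x3=0xdd x4=0xbe  N=1 Z=0
after  1: x0=0x49 x1=0x51 x2=0x8c x3=0xdd x4=0xbe  N=1 Z=0
after  2: x0=0x49 x1=0x51 x2=0xc5 x3=0xdd x4=0xbe  N=1 Z=0
after  3: x0=0x49 x1=0x51 x2=0x9a x3=0xdd x4=0xbe  N=1 Z=0
after  4: x0=0x49 x1=0x51 x2=0x2e x3=0xdd x4=0xbe  N=0 Z=0
after  5: x0=0x0c x1=0x51 x2=0x2e x3=0xdd x4=0xbe  N=0 Z=0
after  6: x0=0x0c x1=0x51 x2=0x2e x3=0xdd x4=0x9c  N=1 Z=0
after  7: x0=0x0c x1=0x51 x2=0x2e x3=0xdd x4=0x51  N=0 Z=0
after  8: x0=0x0c x1=0x51 x2=0x2e x3=0xdd x4=0x7f  N=0 Z=0
after  9: x0=0xf3 x1=0x51 x2=0x2e x3=0xdd x4=0x7f  N=1 Z=0
after 10: x0=0xf3 x1=0x51 x2=0x7f x3=0xdd x4=0x7f  N=0 Z=0
-- IRQ taken; context saved, return-PC = 11 --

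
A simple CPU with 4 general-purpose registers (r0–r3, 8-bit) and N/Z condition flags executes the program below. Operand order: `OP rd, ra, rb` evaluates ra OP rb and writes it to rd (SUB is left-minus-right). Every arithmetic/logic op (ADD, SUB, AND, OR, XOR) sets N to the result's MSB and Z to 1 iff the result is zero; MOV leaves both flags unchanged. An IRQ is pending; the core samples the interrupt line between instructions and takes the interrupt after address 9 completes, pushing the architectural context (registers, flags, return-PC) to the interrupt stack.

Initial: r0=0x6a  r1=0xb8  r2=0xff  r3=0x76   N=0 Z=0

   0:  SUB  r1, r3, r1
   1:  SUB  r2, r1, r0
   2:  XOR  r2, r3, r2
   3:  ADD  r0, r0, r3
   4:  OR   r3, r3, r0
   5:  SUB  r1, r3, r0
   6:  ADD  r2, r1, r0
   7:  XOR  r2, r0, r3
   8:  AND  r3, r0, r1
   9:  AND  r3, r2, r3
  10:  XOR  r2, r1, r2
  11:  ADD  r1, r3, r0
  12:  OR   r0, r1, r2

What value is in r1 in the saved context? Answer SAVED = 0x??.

after  0: r0=0x6a r1=0xbe r2=0xff r3=0x76  N=1 Z=0
after  1: r0=0x6a r1=0xbe r2=0x54 r3=0x76  N=0 Z=0
after  2: r0=0x6a r1=0xbe r2=0x22 r3=0x76  N=0 Z=0
after  3: r0=0xe0 r1=0xbe r2=0x22 r3=0x76  N=1 Z=0
after  4: r0=0xe0 r1=0xbe r2=0x22 r3=0xf6  N=1 Z=0
after  5: r0=0xe0 r1=0x16 r2=0x22 r3=0xf6  N=0 Z=0
after  6: r0=0xe0 r1=0x16 r2=0xf6 r3=0xf6  N=1 Z=0
after  7: r0=0xe0 r1=0x16 r2=0x16 r3=0xf6  N=0 Z=0
after  8: r0=0xe0 r1=0x16 r2=0x16 r3=0x00  N=0 Z=1
after  9: r0=0xe0 r1=0x16 r2=0x16 r3=0x00  N=0 Z=1
-- IRQ taken; context saved, return-PC = 10 --

SAVED = 0x16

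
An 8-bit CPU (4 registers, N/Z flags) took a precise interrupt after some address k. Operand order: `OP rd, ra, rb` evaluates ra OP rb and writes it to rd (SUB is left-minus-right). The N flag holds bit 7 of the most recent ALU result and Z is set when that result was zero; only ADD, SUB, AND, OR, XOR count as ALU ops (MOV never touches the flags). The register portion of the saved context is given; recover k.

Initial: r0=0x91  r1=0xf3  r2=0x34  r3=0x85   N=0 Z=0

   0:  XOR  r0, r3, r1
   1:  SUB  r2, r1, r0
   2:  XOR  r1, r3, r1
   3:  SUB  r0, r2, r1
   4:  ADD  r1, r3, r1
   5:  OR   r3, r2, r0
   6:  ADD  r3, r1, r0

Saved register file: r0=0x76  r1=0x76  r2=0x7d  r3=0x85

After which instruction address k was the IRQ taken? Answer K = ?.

after  0: r0=0x76 r1=0xf3 r2=0x34 r3=0x85  N=0 Z=0
after  1: r0=0x76 r1=0xf3 r2=0x7d r3=0x85  N=0 Z=0
after  2: r0=0x76 r1=0x76 r2=0x7d r3=0x85  N=0 Z=0
-- IRQ taken; context saved, return-PC = 3 --

K = 2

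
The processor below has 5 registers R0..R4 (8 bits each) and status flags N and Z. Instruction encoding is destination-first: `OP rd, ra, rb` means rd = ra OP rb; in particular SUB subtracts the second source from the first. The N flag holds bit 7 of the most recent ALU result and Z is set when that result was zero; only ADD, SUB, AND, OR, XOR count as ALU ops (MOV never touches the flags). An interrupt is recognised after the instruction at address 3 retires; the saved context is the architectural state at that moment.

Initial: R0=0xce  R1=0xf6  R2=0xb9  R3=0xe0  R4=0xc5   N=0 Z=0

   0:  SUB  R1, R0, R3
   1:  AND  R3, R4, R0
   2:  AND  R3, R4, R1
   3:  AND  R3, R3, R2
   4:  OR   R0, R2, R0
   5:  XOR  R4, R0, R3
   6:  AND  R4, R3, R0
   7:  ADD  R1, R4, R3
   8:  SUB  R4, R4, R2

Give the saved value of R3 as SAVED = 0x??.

SAVED = 0x80

after  0: R0=0xce R1=0xee R2=0xb9 R3=0xe0 R4=0xc5  N=1 Z=0
after  1: R0=0xce R1=0xee R2=0xb9 R3=0xc4 R4=0xc5  N=1 Z=0
after  2: R0=0xce R1=0xee R2=0xb9 R3=0xc4 R4=0xc5  N=1 Z=0
after  3: R0=0xce R1=0xee R2=0xb9 R3=0x80 R4=0xc5  N=1 Z=0
-- IRQ taken; context saved, return-PC = 4 --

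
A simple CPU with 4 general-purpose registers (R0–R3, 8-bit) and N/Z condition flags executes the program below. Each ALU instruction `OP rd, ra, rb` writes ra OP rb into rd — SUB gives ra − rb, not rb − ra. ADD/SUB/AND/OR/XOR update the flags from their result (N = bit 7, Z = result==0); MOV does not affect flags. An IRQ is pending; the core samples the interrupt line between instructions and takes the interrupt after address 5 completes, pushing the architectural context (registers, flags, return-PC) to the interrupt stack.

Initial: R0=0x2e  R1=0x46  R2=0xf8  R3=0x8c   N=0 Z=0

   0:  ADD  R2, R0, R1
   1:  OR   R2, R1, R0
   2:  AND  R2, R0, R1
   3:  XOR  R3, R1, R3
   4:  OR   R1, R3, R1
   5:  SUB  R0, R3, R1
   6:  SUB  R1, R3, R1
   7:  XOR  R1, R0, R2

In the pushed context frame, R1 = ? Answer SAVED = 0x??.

SAVED = 0xce

after  0: R0=0x2e R1=0x46 R2=0x74 R3=0x8c  N=0 Z=0
after  1: R0=0x2e R1=0x46 R2=0x6e R3=0x8c  N=0 Z=0
after  2: R0=0x2e R1=0x46 R2=0x06 R3=0x8c  N=0 Z=0
after  3: R0=0x2e R1=0x46 R2=0x06 R3=0xca  N=1 Z=0
after  4: R0=0x2e R1=0xce R2=0x06 R3=0xca  N=1 Z=0
after  5: R0=0xfc R1=0xce R2=0x06 R3=0xca  N=1 Z=0
-- IRQ taken; context saved, return-PC = 6 --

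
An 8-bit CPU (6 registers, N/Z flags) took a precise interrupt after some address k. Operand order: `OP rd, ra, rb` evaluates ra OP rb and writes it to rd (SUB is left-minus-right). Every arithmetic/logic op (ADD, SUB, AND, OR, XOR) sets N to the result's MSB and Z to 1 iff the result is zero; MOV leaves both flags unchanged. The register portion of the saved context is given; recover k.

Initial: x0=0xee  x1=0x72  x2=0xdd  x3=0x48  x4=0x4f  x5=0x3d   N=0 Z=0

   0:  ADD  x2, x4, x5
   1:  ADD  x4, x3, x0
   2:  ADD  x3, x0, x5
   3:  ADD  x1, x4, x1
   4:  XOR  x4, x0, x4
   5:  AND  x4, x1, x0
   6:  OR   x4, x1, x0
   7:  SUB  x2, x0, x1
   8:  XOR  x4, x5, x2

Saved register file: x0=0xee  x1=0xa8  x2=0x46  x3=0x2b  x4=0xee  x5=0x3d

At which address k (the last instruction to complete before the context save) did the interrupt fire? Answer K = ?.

K = 7

after  0: x0=0xee x1=0x72 x2=0x8c x3=0x48 x4=0x4f x5=0x3d  N=1 Z=0
after  1: x0=0xee x1=0x72 x2=0x8c x3=0x48 x4=0x36 x5=0x3d  N=0 Z=0
after  2: x0=0xee x1=0x72 x2=0x8c x3=0x2b x4=0x36 x5=0x3d  N=0 Z=0
after  3: x0=0xee x1=0xa8 x2=0x8c x3=0x2b x4=0x36 x5=0x3d  N=1 Z=0
after  4: x0=0xee x1=0xa8 x2=0x8c x3=0x2b x4=0xd8 x5=0x3d  N=1 Z=0
after  5: x0=0xee x1=0xa8 x2=0x8c x3=0x2b x4=0xa8 x5=0x3d  N=1 Z=0
after  6: x0=0xee x1=0xa8 x2=0x8c x3=0x2b x4=0xee x5=0x3d  N=1 Z=0
after  7: x0=0xee x1=0xa8 x2=0x46 x3=0x2b x4=0xee x5=0x3d  N=0 Z=0
-- IRQ taken; context saved, return-PC = 8 --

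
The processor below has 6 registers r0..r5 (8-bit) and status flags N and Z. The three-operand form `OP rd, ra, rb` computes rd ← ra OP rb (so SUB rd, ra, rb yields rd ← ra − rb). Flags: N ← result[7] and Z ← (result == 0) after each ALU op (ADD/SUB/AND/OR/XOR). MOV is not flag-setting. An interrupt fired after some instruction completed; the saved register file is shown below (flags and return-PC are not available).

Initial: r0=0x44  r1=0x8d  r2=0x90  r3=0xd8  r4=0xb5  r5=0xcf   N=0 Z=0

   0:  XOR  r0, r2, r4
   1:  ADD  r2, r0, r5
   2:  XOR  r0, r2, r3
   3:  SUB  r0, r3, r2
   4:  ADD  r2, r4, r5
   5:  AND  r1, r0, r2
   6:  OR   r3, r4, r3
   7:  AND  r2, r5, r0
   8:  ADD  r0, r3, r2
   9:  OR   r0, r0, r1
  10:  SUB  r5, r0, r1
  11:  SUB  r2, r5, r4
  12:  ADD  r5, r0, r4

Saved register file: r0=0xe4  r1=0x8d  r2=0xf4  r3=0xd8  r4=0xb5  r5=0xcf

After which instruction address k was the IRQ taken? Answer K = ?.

K = 3

after  0: r0=0x25 r1=0x8d r2=0x90 r3=0xd8 r4=0xb5 r5=0xcf  N=0 Z=0
after  1: r0=0x25 r1=0x8d r2=0xf4 r3=0xd8 r4=0xb5 r5=0xcf  N=1 Z=0
after  2: r0=0x2c r1=0x8d r2=0xf4 r3=0xd8 r4=0xb5 r5=0xcf  N=0 Z=0
after  3: r0=0xe4 r1=0x8d r2=0xf4 r3=0xd8 r4=0xb5 r5=0xcf  N=1 Z=0
-- IRQ taken; context saved, return-PC = 4 --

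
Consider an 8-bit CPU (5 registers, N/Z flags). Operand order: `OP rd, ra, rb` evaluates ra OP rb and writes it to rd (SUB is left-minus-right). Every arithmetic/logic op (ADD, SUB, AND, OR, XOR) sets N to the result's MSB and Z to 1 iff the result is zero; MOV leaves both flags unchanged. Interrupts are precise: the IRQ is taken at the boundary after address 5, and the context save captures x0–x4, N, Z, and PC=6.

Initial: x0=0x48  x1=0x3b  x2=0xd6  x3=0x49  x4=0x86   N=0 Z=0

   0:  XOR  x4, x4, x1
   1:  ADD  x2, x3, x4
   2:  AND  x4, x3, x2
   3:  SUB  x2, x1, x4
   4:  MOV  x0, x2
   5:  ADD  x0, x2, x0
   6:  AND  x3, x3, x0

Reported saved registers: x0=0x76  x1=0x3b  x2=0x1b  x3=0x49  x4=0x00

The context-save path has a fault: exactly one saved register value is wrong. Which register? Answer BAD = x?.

after  0: x0=0x48 x1=0x3b x2=0xd6 x3=0x49 x4=0xbd  N=1 Z=0
after  1: x0=0x48 x1=0x3b x2=0x06 x3=0x49 x4=0xbd  N=0 Z=0
after  2: x0=0x48 x1=0x3b x2=0x06 x3=0x49 x4=0x00  N=0 Z=1
after  3: x0=0x48 x1=0x3b x2=0x3b x3=0x49 x4=0x00  N=0 Z=0
after  4: x0=0x3b x1=0x3b x2=0x3b x3=0x49 x4=0x00  N=0 Z=0
after  5: x0=0x76 x1=0x3b x2=0x3b x3=0x49 x4=0x00  N=0 Z=0
-- IRQ taken; context saved, return-PC = 6 --
mismatch: x2: reported 0x1b vs actual 0x3b

BAD = x2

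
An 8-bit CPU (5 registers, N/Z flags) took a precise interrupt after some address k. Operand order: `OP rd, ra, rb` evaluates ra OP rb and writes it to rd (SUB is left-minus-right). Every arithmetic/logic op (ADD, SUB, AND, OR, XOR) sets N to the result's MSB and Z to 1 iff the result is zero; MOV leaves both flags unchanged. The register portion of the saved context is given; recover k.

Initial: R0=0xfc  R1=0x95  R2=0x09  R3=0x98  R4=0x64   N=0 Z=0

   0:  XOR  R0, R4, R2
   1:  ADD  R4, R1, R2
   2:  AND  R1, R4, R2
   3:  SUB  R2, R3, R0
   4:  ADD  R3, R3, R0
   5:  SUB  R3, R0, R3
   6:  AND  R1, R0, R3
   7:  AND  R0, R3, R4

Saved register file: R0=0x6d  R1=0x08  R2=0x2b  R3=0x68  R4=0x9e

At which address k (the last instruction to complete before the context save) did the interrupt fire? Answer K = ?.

K = 5

after  0: R0=0x6d R1=0x95 R2=0x09 R3=0x98 R4=0x64  N=0 Z=0
after  1: R0=0x6d R1=0x95 R2=0x09 R3=0x98 R4=0x9e  N=1 Z=0
after  2: R0=0x6d R1=0x08 R2=0x09 R3=0x98 R4=0x9e  N=0 Z=0
after  3: R0=0x6d R1=0x08 R2=0x2b R3=0x98 R4=0x9e  N=0 Z=0
after  4: R0=0x6d R1=0x08 R2=0x2b R3=0x05 R4=0x9e  N=0 Z=0
after  5: R0=0x6d R1=0x08 R2=0x2b R3=0x68 R4=0x9e  N=0 Z=0
-- IRQ taken; context saved, return-PC = 6 --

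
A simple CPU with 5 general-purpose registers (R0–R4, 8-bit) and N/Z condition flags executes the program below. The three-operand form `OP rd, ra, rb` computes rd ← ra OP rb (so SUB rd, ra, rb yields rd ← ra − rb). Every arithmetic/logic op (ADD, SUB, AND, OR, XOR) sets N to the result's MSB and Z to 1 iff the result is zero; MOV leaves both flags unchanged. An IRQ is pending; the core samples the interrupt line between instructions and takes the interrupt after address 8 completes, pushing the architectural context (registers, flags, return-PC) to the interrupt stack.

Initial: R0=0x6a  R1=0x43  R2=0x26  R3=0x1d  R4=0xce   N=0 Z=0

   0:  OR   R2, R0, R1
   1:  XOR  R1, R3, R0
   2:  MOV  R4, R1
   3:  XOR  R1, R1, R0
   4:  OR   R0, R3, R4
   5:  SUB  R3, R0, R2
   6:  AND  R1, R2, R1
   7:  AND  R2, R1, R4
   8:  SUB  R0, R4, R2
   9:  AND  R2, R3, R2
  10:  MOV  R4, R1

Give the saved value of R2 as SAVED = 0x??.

SAVED = 0x01

after  0: R0=0x6a R1=0x43 R2=0x6b R3=0x1d R4=0xce  N=0 Z=0
after  1: R0=0x6a R1=0x77 R2=0x6b R3=0x1d R4=0xce  N=0 Z=0
after  2: R0=0x6a R1=0x77 R2=0x6b R3=0x1d R4=0x77  N=0 Z=0
after  3: R0=0x6a R1=0x1d R2=0x6b R3=0x1d R4=0x77  N=0 Z=0
after  4: R0=0x7f R1=0x1d R2=0x6b R3=0x1d R4=0x77  N=0 Z=0
after  5: R0=0x7f R1=0x1d R2=0x6b R3=0x14 R4=0x77  N=0 Z=0
after  6: R0=0x7f R1=0x09 R2=0x6b R3=0x14 R4=0x77  N=0 Z=0
after  7: R0=0x7f R1=0x09 R2=0x01 R3=0x14 R4=0x77  N=0 Z=0
after  8: R0=0x76 R1=0x09 R2=0x01 R3=0x14 R4=0x77  N=0 Z=0
-- IRQ taken; context saved, return-PC = 9 --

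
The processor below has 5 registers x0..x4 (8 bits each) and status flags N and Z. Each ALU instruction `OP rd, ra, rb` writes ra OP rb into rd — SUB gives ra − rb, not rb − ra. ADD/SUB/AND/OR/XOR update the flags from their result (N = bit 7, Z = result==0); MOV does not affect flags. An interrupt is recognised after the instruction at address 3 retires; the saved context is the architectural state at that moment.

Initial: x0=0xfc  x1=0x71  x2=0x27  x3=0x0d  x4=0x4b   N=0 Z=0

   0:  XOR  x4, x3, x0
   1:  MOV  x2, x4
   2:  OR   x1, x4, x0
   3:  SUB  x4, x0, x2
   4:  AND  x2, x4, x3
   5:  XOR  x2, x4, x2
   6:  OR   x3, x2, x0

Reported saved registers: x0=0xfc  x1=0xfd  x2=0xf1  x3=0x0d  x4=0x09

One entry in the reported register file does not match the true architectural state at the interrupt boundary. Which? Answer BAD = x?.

after  0: x0=0xfc x1=0x71 x2=0x27 x3=0x0d x4=0xf1  N=1 Z=0
after  1: x0=0xfc x1=0x71 x2=0xf1 x3=0x0d x4=0xf1  N=1 Z=0
after  2: x0=0xfc x1=0xfd x2=0xf1 x3=0x0d x4=0xf1  N=1 Z=0
after  3: x0=0xfc x1=0xfd x2=0xf1 x3=0x0d x4=0x0b  N=0 Z=0
-- IRQ taken; context saved, return-PC = 4 --
mismatch: x4: reported 0x09 vs actual 0x0b

BAD = x4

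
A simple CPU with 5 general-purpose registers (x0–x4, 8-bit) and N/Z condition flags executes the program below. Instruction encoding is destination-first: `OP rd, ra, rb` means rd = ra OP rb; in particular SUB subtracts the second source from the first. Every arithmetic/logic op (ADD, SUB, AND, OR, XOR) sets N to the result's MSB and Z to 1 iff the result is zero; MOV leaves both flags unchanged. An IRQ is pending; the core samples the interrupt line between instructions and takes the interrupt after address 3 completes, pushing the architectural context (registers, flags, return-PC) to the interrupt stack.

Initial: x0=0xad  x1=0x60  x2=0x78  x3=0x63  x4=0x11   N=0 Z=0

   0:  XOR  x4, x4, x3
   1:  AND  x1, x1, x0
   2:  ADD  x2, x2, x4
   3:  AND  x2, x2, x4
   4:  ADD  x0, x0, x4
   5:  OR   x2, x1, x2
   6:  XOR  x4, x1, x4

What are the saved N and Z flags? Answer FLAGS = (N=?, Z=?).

FLAGS = (N=0, Z=0)

after  0: x0=0xad x1=0x60 x2=0x78 x3=0x63 x4=0x72  N=0 Z=0
after  1: x0=0xad x1=0x20 x2=0x78 x3=0x63 x4=0x72  N=0 Z=0
after  2: x0=0xad x1=0x20 x2=0xea x3=0x63 x4=0x72  N=1 Z=0
after  3: x0=0xad x1=0x20 x2=0x62 x3=0x63 x4=0x72  N=0 Z=0
-- IRQ taken; context saved, return-PC = 4 --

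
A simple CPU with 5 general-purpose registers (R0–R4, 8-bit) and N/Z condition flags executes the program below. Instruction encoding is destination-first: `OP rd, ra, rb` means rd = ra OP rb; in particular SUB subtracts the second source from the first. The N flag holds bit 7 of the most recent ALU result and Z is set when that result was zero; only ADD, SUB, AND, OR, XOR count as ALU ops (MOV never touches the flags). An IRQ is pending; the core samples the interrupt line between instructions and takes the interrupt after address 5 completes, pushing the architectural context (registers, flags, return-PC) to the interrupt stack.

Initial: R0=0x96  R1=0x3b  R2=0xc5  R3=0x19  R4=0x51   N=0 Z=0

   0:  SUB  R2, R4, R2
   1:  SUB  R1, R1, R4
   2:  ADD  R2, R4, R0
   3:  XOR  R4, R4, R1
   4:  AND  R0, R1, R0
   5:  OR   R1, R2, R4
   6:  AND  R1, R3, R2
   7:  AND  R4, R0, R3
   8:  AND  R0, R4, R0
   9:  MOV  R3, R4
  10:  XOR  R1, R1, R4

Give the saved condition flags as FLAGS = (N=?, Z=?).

after  0: R0=0x96 R1=0x3b R2=0x8c R3=0x19 R4=0x51  N=1 Z=0
after  1: R0=0x96 R1=0xea R2=0x8c R3=0x19 R4=0x51  N=1 Z=0
after  2: R0=0x96 R1=0xea R2=0xe7 R3=0x19 R4=0x51  N=1 Z=0
after  3: R0=0x96 R1=0xea R2=0xe7 R3=0x19 R4=0xbb  N=1 Z=0
after  4: R0=0x82 R1=0xea R2=0xe7 R3=0x19 R4=0xbb  N=1 Z=0
after  5: R0=0x82 R1=0xff R2=0xe7 R3=0x19 R4=0xbb  N=1 Z=0
-- IRQ taken; context saved, return-PC = 6 --

FLAGS = (N=1, Z=0)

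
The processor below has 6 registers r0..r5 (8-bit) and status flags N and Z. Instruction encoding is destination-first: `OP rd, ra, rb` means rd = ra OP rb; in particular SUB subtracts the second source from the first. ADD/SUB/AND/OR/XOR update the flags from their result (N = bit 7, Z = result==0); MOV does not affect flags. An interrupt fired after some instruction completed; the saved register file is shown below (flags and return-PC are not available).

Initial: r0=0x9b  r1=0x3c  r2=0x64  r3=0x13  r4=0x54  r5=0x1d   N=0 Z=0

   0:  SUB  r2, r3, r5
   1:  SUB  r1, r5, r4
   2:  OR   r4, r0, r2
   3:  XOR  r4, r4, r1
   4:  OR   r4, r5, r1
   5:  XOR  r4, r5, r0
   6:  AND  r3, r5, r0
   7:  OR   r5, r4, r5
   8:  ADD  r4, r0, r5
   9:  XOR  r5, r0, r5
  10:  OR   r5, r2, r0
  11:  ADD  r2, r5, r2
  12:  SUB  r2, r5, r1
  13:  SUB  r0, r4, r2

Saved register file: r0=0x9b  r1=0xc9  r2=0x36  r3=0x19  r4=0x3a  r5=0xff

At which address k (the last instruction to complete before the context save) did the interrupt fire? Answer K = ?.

K = 12

after  0: r0=0x9b r1=0x3c r2=0xf6 r3=0x13 r4=0x54 r5=0x1d  N=1 Z=0
after  1: r0=0x9b r1=0xc9 r2=0xf6 r3=0x13 r4=0x54 r5=0x1d  N=1 Z=0
after  2: r0=0x9b r1=0xc9 r2=0xf6 r3=0x13 r4=0xff r5=0x1d  N=1 Z=0
after  3: r0=0x9b r1=0xc9 r2=0xf6 r3=0x13 r4=0x36 r5=0x1d  N=0 Z=0
after  4: r0=0x9b r1=0xc9 r2=0xf6 r3=0x13 r4=0xdd r5=0x1d  N=1 Z=0
after  5: r0=0x9b r1=0xc9 r2=0xf6 r3=0x13 r4=0x86 r5=0x1d  N=1 Z=0
after  6: r0=0x9b r1=0xc9 r2=0xf6 r3=0x19 r4=0x86 r5=0x1d  N=0 Z=0
after  7: r0=0x9b r1=0xc9 r2=0xf6 r3=0x19 r4=0x86 r5=0x9f  N=1 Z=0
after  8: r0=0x9b r1=0xc9 r2=0xf6 r3=0x19 r4=0x3a r5=0x9f  N=0 Z=0
after  9: r0=0x9b r1=0xc9 r2=0xf6 r3=0x19 r4=0x3a r5=0x04  N=0 Z=0
after 10: r0=0x9b r1=0xc9 r2=0xf6 r3=0x19 r4=0x3a r5=0xff  N=1 Z=0
after 11: r0=0x9b r1=0xc9 r2=0xf5 r3=0x19 r4=0x3a r5=0xff  N=1 Z=0
after 12: r0=0x9b r1=0xc9 r2=0x36 r3=0x19 r4=0x3a r5=0xff  N=0 Z=0
-- IRQ taken; context saved, return-PC = 13 --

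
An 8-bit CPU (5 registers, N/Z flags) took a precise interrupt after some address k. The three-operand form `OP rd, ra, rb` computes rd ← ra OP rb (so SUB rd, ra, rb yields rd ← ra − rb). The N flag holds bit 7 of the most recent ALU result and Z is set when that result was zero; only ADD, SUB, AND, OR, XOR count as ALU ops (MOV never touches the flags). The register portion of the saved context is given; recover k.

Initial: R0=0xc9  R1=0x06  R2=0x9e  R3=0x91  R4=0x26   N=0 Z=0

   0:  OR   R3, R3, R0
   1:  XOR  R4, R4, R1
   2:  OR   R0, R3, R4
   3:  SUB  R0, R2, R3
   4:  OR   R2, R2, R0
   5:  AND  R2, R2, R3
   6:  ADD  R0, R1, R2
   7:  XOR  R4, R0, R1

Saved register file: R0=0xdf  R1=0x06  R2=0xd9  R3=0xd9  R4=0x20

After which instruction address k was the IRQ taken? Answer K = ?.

after  0: R0=0xc9 R1=0x06 R2=0x9e R3=0xd9 R4=0x26  N=1 Z=0
after  1: R0=0xc9 R1=0x06 R2=0x9e R3=0xd9 R4=0x20  N=0 Z=0
after  2: R0=0xf9 R1=0x06 R2=0x9e R3=0xd9 R4=0x20  N=1 Z=0
after  3: R0=0xc5 R1=0x06 R2=0x9e R3=0xd9 R4=0x20  N=1 Z=0
after  4: R0=0xc5 R1=0x06 R2=0xdf R3=0xd9 R4=0x20  N=1 Z=0
after  5: R0=0xc5 R1=0x06 R2=0xd9 R3=0xd9 R4=0x20  N=1 Z=0
after  6: R0=0xdf R1=0x06 R2=0xd9 R3=0xd9 R4=0x20  N=1 Z=0
-- IRQ taken; context saved, return-PC = 7 --

K = 6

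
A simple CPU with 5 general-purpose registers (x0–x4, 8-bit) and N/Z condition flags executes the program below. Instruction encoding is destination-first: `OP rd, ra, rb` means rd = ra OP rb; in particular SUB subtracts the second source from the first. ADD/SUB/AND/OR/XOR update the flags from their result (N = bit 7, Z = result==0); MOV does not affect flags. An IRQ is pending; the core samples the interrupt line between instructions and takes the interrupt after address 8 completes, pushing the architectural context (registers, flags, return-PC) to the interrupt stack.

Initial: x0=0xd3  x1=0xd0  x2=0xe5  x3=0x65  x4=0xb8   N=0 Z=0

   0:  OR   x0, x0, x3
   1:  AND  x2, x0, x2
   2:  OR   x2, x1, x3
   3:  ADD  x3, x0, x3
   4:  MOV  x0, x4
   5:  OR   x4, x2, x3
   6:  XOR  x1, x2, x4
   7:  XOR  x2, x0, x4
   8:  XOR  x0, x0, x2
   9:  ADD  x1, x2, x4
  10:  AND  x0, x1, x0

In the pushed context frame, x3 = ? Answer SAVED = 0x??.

SAVED = 0x5c

after  0: x0=0xf7 x1=0xd0 x2=0xe5 x3=0x65 x4=0xb8  N=1 Z=0
after  1: x0=0xf7 x1=0xd0 x2=0xe5 x3=0x65 x4=0xb8  N=1 Z=0
after  2: x0=0xf7 x1=0xd0 x2=0xf5 x3=0x65 x4=0xb8  N=1 Z=0
after  3: x0=0xf7 x1=0xd0 x2=0xf5 x3=0x5c x4=0xb8  N=0 Z=0
after  4: x0=0xb8 x1=0xd0 x2=0xf5 x3=0x5c x4=0xb8  N=0 Z=0
after  5: x0=0xb8 x1=0xd0 x2=0xf5 x3=0x5c x4=0xfd  N=1 Z=0
after  6: x0=0xb8 x1=0x08 x2=0xf5 x3=0x5c x4=0xfd  N=0 Z=0
after  7: x0=0xb8 x1=0x08 x2=0x45 x3=0x5c x4=0xfd  N=0 Z=0
after  8: x0=0xfd x1=0x08 x2=0x45 x3=0x5c x4=0xfd  N=1 Z=0
-- IRQ taken; context saved, return-PC = 9 --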